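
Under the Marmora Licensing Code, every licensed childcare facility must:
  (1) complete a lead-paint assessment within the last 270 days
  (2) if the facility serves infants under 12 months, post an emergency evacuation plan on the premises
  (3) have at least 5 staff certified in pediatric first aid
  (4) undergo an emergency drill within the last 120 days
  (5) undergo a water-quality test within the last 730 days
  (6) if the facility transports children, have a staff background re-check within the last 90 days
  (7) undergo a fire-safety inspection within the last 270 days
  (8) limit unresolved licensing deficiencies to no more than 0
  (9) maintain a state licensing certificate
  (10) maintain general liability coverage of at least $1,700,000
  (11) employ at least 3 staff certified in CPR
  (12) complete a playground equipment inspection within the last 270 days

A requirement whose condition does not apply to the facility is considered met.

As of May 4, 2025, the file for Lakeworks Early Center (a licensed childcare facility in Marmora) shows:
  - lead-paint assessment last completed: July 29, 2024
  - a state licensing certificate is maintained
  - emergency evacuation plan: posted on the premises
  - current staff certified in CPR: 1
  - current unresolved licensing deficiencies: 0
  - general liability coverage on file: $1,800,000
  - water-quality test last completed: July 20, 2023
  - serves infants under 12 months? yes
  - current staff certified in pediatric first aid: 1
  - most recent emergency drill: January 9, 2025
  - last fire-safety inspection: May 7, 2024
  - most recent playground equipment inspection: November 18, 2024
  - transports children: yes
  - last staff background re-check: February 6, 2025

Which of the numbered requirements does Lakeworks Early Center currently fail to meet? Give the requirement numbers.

1. lead-paint assessment 279 days ago vs limit 270 → not met
2. condition 'serves infants under 12 months' holds; emergency evacuation plan present → met
3. staff certified in pediatric first aid 1 < 5 → not met
4. emergency drill 115 days ago vs limit 120 → met
5. water-quality test 654 days ago vs limit 730 → met
6. condition 'transports children' holds; staff background re-check 87 days ago vs limit 90 → met
7. fire-safety inspection 362 days ago vs limit 270 → not met
8. unresolved licensing deficiencies 0 ≤ 0 → met
9. state licensing certificate present → met
10. general liability coverage $1,800,000 ≥ $1,700,000 → met
11. staff certified in CPR 1 < 3 → not met
12. playground equipment inspection 167 days ago vs limit 270 → met
Not met: 1, 3, 7, 11

1, 3, 7, 11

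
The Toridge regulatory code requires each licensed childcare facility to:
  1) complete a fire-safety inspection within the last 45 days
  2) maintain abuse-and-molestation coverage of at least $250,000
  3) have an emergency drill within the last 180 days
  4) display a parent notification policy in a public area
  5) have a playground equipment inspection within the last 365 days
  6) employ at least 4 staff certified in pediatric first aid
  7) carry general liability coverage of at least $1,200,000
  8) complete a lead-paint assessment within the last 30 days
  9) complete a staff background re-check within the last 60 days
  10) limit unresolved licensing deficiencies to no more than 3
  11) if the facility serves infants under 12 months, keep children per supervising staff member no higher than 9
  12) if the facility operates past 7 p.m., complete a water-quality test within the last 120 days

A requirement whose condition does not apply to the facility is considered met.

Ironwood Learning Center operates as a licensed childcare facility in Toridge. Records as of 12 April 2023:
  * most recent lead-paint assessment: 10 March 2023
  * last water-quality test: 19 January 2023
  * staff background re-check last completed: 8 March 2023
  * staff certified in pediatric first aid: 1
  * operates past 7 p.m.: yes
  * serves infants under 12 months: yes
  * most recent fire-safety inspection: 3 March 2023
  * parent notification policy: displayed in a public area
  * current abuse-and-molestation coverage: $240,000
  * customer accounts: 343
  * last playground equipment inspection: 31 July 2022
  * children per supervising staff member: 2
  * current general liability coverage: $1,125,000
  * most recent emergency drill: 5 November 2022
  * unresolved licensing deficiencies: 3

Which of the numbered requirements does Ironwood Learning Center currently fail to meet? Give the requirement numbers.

2, 6, 7, 8

1. fire-safety inspection 40 days ago vs limit 45 → met
2. abuse-and-molestation coverage $240,000 < $250,000 → not met
3. emergency drill 158 days ago vs limit 180 → met
4. parent notification policy present → met
5. playground equipment inspection 255 days ago vs limit 365 → met
6. staff certified in pediatric first aid 1 < 4 → not met
7. general liability coverage $1,125,000 < $1,200,000 → not met
8. lead-paint assessment 33 days ago vs limit 30 → not met
9. staff background re-check 35 days ago vs limit 60 → met
10. unresolved licensing deficiencies 3 ≤ 3 → met
11. condition 'serves infants under 12 months' holds; children per supervising staff member 2 ≤ 9 → met
12. condition 'operates past 7 p.m.' holds; water-quality test 83 days ago vs limit 120 → met
Not met: 2, 6, 7, 8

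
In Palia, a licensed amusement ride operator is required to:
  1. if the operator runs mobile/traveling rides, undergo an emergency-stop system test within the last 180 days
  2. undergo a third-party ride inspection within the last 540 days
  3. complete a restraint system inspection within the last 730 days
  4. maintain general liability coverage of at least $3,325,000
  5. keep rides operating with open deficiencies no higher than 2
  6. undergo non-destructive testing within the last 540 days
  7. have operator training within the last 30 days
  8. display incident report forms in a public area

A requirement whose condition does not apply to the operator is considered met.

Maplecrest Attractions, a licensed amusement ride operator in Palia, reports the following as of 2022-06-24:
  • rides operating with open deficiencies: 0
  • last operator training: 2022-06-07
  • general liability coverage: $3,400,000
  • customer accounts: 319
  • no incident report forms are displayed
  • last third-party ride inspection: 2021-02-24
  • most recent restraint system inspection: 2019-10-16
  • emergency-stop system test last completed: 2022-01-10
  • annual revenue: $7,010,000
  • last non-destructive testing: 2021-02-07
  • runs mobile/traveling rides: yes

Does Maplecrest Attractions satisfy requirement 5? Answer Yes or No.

Yes

5. rides operating with open deficiencies 0 ≤ 2 → met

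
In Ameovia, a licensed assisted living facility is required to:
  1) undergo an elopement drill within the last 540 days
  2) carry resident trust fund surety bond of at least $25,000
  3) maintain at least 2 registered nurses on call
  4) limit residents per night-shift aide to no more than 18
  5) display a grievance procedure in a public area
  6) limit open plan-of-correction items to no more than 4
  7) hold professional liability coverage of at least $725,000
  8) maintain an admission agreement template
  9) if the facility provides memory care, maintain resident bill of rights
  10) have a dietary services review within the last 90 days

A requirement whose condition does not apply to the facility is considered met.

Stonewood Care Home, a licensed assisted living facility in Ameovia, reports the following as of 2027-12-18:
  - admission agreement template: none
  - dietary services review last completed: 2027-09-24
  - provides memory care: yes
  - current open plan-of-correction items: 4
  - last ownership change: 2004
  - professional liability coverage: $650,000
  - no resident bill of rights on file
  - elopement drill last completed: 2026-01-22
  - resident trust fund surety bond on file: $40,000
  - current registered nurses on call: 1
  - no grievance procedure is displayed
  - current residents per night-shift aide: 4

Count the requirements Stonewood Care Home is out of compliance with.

6

1. elopement drill 695 days ago vs limit 540 → not met
2. resident trust fund surety bond $40,000 ≥ $25,000 → met
3. registered nurses on call 1 < 2 → not met
4. residents per night-shift aide 4 ≤ 18 → met
5. grievance procedure absent → not met
6. open plan-of-correction items 4 ≤ 4 → met
7. professional liability coverage $650,000 < $725,000 → not met
8. admission agreement template absent → not met
9. condition 'provides memory care' holds; resident bill of rights absent → not met
10. dietary services review 85 days ago vs limit 90 → met
Not met: 6 of 10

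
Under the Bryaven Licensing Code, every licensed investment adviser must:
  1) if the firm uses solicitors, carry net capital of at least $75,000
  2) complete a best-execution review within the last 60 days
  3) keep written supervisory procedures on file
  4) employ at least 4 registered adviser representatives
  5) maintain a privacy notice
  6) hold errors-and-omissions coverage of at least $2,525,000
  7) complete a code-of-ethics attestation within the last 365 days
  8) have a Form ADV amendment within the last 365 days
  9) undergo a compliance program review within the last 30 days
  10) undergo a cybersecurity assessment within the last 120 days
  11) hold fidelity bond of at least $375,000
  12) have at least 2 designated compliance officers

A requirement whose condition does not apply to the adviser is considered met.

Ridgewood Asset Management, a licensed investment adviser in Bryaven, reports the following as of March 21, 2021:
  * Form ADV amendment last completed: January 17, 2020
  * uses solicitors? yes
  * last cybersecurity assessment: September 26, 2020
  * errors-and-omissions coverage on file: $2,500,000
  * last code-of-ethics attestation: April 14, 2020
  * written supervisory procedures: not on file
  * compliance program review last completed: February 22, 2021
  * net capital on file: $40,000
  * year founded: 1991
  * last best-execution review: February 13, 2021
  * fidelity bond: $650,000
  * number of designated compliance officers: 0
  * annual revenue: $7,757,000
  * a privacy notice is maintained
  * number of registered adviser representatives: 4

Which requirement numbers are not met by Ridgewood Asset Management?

1, 3, 6, 8, 10, 12

1. condition 'uses solicitors' holds; net capital $40,000 < $75,000 → not met
2. best-execution review 36 days ago vs limit 60 → met
3. written supervisory procedures absent → not met
4. registered adviser representatives 4 ≥ 4 → met
5. privacy notice present → met
6. errors-and-omissions coverage $2,500,000 < $2,525,000 → not met
7. code-of-ethics attestation 341 days ago vs limit 365 → met
8. Form ADV amendment 429 days ago vs limit 365 → not met
9. compliance program review 27 days ago vs limit 30 → met
10. cybersecurity assessment 176 days ago vs limit 120 → not met
11. fidelity bond $650,000 ≥ $375,000 → met
12. designated compliance officers 0 < 2 → not met
Not met: 1, 3, 6, 8, 10, 12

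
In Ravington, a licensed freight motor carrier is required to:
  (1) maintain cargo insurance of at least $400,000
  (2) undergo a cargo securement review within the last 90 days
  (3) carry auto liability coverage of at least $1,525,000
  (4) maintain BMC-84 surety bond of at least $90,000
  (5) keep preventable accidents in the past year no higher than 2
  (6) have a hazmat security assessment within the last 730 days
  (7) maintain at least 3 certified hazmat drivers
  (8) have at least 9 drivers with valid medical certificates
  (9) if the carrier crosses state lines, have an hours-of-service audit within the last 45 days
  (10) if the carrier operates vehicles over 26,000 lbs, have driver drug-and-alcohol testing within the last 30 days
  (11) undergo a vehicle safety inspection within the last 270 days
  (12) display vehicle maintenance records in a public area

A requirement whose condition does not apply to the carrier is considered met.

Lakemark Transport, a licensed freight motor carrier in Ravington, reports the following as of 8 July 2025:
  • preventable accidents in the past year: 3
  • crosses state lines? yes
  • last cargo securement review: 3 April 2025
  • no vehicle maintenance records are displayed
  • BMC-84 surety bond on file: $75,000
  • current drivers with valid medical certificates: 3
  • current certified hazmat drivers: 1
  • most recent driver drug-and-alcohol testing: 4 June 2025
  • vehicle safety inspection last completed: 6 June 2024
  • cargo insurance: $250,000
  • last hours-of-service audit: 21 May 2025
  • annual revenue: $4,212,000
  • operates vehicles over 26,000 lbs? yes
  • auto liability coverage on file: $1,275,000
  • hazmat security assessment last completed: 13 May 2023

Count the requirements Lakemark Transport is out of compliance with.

12

1. cargo insurance $250,000 < $400,000 → not met
2. cargo securement review 96 days ago vs limit 90 → not met
3. auto liability coverage $1,275,000 < $1,525,000 → not met
4. BMC-84 surety bond $75,000 < $90,000 → not met
5. preventable accidents in the past year 3 > 2 → not met
6. hazmat security assessment 787 days ago vs limit 730 → not met
7. certified hazmat drivers 1 < 3 → not met
8. drivers with valid medical certificates 3 < 9 → not met
9. condition 'crosses state lines' holds; hours-of-service audit 48 days ago vs limit 45 → not met
10. condition 'operates vehicles over 26,000 lbs' holds; driver drug-and-alcohol testing 34 days ago vs limit 30 → not met
11. vehicle safety inspection 397 days ago vs limit 270 → not met
12. vehicle maintenance records absent → not met
Not met: 12 of 12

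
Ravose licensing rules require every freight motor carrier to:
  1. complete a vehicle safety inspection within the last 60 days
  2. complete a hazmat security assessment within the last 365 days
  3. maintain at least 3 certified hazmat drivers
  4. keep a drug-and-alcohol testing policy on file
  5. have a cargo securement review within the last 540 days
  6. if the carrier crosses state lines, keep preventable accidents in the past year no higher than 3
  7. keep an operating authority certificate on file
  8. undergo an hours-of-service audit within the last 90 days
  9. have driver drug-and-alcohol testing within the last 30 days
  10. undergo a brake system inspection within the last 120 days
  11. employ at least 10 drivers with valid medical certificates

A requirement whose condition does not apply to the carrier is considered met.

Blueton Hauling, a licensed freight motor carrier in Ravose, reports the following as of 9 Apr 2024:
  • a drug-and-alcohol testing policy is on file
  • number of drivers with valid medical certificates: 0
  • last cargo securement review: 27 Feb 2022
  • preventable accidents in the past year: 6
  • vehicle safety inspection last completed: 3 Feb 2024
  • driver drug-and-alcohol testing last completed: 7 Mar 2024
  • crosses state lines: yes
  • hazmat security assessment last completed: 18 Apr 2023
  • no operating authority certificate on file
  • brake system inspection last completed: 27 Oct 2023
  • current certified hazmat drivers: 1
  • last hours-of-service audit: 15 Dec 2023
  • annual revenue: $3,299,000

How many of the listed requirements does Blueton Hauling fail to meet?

9

1. vehicle safety inspection 66 days ago vs limit 60 → not met
2. hazmat security assessment 357 days ago vs limit 365 → met
3. certified hazmat drivers 1 < 3 → not met
4. drug-and-alcohol testing policy present → met
5. cargo securement review 772 days ago vs limit 540 → not met
6. condition 'crosses state lines' holds; preventable accidents in the past year 6 > 3 → not met
7. operating authority certificate absent → not met
8. hours-of-service audit 116 days ago vs limit 90 → not met
9. driver drug-and-alcohol testing 33 days ago vs limit 30 → not met
10. brake system inspection 165 days ago vs limit 120 → not met
11. drivers with valid medical certificates 0 < 10 → not met
Not met: 9 of 11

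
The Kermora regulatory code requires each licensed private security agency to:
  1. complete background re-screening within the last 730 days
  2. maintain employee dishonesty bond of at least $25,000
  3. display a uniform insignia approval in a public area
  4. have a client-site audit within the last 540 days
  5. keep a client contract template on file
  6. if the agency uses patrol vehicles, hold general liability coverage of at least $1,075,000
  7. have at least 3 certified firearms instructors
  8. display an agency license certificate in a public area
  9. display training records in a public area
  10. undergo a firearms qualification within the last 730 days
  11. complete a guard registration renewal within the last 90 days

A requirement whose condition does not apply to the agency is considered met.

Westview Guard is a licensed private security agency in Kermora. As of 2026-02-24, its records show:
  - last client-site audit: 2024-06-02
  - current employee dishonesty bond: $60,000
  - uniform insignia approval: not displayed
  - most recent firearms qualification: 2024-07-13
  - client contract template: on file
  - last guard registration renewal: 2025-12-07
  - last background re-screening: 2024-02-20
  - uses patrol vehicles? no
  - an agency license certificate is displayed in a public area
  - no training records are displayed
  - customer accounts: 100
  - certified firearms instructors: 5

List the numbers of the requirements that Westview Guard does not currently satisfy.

1. background re-screening 735 days ago vs limit 730 → not met
2. employee dishonesty bond $60,000 ≥ $25,000 → met
3. uniform insignia approval absent → not met
4. client-site audit 632 days ago vs limit 540 → not met
5. client contract template present → met
6. condition 'uses patrol vehicles' does not hold → requirement n/a → met
7. certified firearms instructors 5 ≥ 3 → met
8. agency license certificate present → met
9. training records absent → not met
10. firearms qualification 591 days ago vs limit 730 → met
11. guard registration renewal 79 days ago vs limit 90 → met
Not met: 1, 3, 4, 9

1, 3, 4, 9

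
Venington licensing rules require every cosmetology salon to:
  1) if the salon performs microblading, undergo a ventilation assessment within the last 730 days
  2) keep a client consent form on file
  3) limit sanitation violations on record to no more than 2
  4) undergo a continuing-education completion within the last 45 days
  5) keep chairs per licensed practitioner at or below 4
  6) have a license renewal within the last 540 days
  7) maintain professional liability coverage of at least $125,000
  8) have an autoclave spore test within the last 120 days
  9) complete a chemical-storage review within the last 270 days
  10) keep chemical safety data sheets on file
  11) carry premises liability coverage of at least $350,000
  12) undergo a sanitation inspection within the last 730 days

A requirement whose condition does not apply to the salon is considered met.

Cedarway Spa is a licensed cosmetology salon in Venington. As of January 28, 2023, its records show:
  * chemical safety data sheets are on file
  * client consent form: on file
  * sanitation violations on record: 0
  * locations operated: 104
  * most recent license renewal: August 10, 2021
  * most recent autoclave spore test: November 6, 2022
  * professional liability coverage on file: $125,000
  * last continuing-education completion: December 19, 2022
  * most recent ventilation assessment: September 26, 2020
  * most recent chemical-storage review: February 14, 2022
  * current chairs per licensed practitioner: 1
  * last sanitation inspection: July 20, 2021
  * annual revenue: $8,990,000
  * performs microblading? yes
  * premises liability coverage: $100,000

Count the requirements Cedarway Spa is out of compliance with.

3

1. condition 'performs microblading' holds; ventilation assessment 854 days ago vs limit 730 → not met
2. client consent form present → met
3. sanitation violations on record 0 ≤ 2 → met
4. continuing-education completion 40 days ago vs limit 45 → met
5. chairs per licensed practitioner 1 ≤ 4 → met
6. license renewal 536 days ago vs limit 540 → met
7. professional liability coverage $125,000 ≥ $125,000 → met
8. autoclave spore test 83 days ago vs limit 120 → met
9. chemical-storage review 348 days ago vs limit 270 → not met
10. chemical safety data sheets present → met
11. premises liability coverage $100,000 < $350,000 → not met
12. sanitation inspection 557 days ago vs limit 730 → met
Not met: 3 of 12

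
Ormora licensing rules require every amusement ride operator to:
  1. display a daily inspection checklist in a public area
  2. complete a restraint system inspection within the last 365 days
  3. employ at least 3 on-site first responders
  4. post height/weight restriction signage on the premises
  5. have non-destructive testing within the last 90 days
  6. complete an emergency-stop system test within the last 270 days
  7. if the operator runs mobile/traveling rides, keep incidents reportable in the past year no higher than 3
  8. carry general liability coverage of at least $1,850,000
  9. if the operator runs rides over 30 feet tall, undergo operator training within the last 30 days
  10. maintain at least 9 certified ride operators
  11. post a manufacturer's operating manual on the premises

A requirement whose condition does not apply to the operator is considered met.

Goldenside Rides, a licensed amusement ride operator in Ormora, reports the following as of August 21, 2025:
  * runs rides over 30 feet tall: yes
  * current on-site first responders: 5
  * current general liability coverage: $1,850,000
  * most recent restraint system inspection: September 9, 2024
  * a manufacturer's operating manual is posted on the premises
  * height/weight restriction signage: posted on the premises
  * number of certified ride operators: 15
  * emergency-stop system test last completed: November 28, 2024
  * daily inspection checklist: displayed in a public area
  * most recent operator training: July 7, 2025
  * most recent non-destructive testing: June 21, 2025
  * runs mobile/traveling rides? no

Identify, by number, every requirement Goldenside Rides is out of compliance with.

1. daily inspection checklist present → met
2. restraint system inspection 346 days ago vs limit 365 → met
3. on-site first responders 5 ≥ 3 → met
4. height/weight restriction signage present → met
5. non-destructive testing 61 days ago vs limit 90 → met
6. emergency-stop system test 266 days ago vs limit 270 → met
7. condition 'runs mobile/traveling rides' does not hold → requirement n/a → met
8. general liability coverage $1,850,000 ≥ $1,850,000 → met
9. condition 'runs rides over 30 feet tall' holds; operator training 45 days ago vs limit 30 → not met
10. certified ride operators 15 ≥ 9 → met
11. manufacturer's operating manual present → met
Not met: 9

9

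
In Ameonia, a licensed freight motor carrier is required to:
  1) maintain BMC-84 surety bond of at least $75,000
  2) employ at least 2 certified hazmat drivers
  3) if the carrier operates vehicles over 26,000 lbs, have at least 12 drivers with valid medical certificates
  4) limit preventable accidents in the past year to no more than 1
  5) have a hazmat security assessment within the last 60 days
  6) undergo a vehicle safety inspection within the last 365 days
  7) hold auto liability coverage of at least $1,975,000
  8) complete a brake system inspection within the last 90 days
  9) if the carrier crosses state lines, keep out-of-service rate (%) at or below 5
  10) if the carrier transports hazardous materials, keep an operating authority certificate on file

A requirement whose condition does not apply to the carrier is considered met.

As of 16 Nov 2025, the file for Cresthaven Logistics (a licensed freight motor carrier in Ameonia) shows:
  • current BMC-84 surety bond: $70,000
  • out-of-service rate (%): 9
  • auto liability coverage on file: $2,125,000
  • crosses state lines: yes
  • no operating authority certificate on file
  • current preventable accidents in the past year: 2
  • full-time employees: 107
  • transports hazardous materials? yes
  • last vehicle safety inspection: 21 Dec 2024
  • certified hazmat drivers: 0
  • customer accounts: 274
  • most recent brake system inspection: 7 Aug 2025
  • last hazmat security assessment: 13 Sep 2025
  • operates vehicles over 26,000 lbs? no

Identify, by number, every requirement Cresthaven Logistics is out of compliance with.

1, 2, 4, 5, 8, 9, 10

1. BMC-84 surety bond $70,000 < $75,000 → not met
2. certified hazmat drivers 0 < 2 → not met
3. condition 'operates vehicles over 26,000 lbs' does not hold → requirement n/a → met
4. preventable accidents in the past year 2 > 1 → not met
5. hazmat security assessment 64 days ago vs limit 60 → not met
6. vehicle safety inspection 330 days ago vs limit 365 → met
7. auto liability coverage $2,125,000 ≥ $1,975,000 → met
8. brake system inspection 101 days ago vs limit 90 → not met
9. condition 'crosses state lines' holds; out-of-service rate (%) 9 > 5 → not met
10. condition 'transports hazardous materials' holds; operating authority certificate absent → not met
Not met: 1, 2, 4, 5, 8, 9, 10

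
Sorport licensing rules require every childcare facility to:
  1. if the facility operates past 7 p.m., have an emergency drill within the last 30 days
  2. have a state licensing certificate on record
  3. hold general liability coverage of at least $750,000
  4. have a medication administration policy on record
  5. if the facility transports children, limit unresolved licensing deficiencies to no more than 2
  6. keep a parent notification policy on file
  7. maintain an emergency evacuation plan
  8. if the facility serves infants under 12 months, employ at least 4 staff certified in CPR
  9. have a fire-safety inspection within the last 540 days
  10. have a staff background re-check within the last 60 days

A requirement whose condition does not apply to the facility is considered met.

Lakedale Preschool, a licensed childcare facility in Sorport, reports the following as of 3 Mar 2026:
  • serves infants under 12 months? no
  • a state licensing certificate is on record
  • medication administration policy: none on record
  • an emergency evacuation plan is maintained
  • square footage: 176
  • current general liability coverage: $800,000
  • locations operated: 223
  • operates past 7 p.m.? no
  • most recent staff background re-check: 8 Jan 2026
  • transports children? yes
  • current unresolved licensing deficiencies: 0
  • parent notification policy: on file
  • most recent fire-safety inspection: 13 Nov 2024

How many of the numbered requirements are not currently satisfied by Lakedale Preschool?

1

1. condition 'operates past 7 p.m.' does not hold → requirement n/a → met
2. state licensing certificate present → met
3. general liability coverage $800,000 ≥ $750,000 → met
4. medication administration policy absent → not met
5. condition 'transports children' holds; unresolved licensing deficiencies 0 ≤ 2 → met
6. parent notification policy present → met
7. emergency evacuation plan present → met
8. condition 'serves infants under 12 months' does not hold → requirement n/a → met
9. fire-safety inspection 475 days ago vs limit 540 → met
10. staff background re-check 54 days ago vs limit 60 → met
Not met: 1 of 10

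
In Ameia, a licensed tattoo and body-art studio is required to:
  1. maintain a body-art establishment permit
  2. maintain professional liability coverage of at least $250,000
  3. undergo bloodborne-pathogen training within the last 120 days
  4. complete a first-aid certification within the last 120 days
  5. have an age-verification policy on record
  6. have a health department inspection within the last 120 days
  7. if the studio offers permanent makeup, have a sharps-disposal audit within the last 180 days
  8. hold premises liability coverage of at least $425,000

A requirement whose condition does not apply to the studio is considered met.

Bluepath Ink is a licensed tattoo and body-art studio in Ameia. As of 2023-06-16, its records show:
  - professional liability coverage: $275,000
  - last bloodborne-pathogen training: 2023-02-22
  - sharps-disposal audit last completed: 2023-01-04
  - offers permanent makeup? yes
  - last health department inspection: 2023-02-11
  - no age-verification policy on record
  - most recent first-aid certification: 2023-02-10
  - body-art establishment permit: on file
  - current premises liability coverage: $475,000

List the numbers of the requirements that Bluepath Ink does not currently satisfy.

4, 5, 6

1. body-art establishment permit present → met
2. professional liability coverage $275,000 ≥ $250,000 → met
3. bloodborne-pathogen training 114 days ago vs limit 120 → met
4. first-aid certification 126 days ago vs limit 120 → not met
5. age-verification policy absent → not met
6. health department inspection 125 days ago vs limit 120 → not met
7. condition 'offers permanent makeup' holds; sharps-disposal audit 163 days ago vs limit 180 → met
8. premises liability coverage $475,000 ≥ $425,000 → met
Not met: 4, 5, 6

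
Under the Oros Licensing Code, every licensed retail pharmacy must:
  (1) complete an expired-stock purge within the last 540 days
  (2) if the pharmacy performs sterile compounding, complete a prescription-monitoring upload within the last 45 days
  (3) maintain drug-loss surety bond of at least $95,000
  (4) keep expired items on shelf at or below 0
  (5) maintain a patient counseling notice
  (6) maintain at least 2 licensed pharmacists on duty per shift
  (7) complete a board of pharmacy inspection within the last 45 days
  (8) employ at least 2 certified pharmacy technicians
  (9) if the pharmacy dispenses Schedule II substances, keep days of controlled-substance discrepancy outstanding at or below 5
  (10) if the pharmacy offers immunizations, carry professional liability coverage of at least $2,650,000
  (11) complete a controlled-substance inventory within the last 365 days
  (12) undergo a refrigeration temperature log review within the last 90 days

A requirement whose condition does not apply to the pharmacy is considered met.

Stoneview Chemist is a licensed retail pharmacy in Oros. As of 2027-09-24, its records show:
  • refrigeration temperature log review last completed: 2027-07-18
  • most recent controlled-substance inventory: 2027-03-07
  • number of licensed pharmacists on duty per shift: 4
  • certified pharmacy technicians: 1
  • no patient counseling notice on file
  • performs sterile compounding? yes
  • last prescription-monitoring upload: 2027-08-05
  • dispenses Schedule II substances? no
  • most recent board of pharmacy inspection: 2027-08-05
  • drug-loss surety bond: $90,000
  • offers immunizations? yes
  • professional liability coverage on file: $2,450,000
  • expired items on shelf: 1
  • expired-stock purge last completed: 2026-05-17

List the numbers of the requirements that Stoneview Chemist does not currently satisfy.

2, 3, 4, 5, 7, 8, 10

1. expired-stock purge 495 days ago vs limit 540 → met
2. condition 'performs sterile compounding' holds; prescription-monitoring upload 50 days ago vs limit 45 → not met
3. drug-loss surety bond $90,000 < $95,000 → not met
4. expired items on shelf 1 > 0 → not met
5. patient counseling notice absent → not met
6. licensed pharmacists on duty per shift 4 ≥ 2 → met
7. board of pharmacy inspection 50 days ago vs limit 45 → not met
8. certified pharmacy technicians 1 < 2 → not met
9. condition 'dispenses Schedule II substances' does not hold → requirement n/a → met
10. condition 'offers immunizations' holds; professional liability coverage $2,450,000 < $2,650,000 → not met
11. controlled-substance inventory 201 days ago vs limit 365 → met
12. refrigeration temperature log review 68 days ago vs limit 90 → met
Not met: 2, 3, 4, 5, 7, 8, 10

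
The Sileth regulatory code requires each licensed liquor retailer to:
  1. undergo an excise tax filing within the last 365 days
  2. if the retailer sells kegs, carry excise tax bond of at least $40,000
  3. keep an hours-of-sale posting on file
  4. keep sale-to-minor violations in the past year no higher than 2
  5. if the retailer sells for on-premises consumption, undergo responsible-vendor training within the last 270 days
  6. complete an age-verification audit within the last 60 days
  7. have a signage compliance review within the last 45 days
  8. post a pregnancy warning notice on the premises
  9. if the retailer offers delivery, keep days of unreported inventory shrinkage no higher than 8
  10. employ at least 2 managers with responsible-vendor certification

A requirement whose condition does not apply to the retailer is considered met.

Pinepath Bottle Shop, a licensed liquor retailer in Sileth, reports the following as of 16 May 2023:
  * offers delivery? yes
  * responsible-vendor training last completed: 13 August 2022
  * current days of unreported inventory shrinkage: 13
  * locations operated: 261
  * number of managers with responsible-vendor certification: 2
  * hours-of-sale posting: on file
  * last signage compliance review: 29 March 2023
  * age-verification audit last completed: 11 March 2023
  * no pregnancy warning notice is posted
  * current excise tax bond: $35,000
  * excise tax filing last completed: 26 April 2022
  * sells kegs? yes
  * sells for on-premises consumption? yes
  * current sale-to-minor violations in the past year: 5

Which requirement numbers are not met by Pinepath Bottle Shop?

1. excise tax filing 385 days ago vs limit 365 → not met
2. condition 'sells kegs' holds; excise tax bond $35,000 < $40,000 → not met
3. hours-of-sale posting present → met
4. sale-to-minor violations in the past year 5 > 2 → not met
5. condition 'sells for on-premises consumption' holds; responsible-vendor training 276 days ago vs limit 270 → not met
6. age-verification audit 66 days ago vs limit 60 → not met
7. signage compliance review 48 days ago vs limit 45 → not met
8. pregnancy warning notice absent → not met
9. condition 'offers delivery' holds; days of unreported inventory shrinkage 13 > 8 → not met
10. managers with responsible-vendor certification 2 ≥ 2 → met
Not met: 1, 2, 4, 5, 6, 7, 8, 9

1, 2, 4, 5, 6, 7, 8, 9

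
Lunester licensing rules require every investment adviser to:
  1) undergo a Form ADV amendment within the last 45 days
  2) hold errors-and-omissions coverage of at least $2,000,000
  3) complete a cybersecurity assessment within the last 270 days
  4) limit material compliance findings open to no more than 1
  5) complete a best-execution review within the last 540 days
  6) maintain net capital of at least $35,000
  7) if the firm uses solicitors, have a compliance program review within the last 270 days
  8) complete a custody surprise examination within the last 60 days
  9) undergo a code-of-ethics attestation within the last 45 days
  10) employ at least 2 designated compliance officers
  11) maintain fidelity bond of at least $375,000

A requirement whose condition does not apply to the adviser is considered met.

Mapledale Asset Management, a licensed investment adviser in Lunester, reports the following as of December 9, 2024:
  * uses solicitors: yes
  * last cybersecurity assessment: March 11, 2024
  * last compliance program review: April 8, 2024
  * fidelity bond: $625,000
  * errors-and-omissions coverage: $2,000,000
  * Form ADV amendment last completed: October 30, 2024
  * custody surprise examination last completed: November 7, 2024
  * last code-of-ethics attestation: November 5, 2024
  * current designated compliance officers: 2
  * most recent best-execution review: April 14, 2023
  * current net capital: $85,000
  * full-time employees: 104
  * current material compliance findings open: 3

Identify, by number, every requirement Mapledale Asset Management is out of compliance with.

3, 4, 5

1. Form ADV amendment 40 days ago vs limit 45 → met
2. errors-and-omissions coverage $2,000,000 ≥ $2,000,000 → met
3. cybersecurity assessment 273 days ago vs limit 270 → not met
4. material compliance findings open 3 > 1 → not met
5. best-execution review 605 days ago vs limit 540 → not met
6. net capital $85,000 ≥ $35,000 → met
7. condition 'uses solicitors' holds; compliance program review 245 days ago vs limit 270 → met
8. custody surprise examination 32 days ago vs limit 60 → met
9. code-of-ethics attestation 34 days ago vs limit 45 → met
10. designated compliance officers 2 ≥ 2 → met
11. fidelity bond $625,000 ≥ $375,000 → met
Not met: 3, 4, 5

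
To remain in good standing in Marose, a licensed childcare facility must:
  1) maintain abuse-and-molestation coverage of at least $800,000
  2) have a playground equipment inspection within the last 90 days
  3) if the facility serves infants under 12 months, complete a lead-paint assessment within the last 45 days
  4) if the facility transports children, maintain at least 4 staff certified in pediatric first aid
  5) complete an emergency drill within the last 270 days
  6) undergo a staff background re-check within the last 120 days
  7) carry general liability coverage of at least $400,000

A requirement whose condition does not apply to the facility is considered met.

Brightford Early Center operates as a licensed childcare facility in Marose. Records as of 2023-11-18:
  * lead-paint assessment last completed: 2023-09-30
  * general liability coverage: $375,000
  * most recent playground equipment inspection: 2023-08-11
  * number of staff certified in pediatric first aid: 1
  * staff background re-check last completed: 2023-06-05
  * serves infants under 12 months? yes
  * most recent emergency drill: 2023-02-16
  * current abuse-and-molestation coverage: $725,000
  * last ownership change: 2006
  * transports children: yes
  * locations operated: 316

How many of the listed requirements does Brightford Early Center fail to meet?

1. abuse-and-molestation coverage $725,000 < $800,000 → not met
2. playground equipment inspection 99 days ago vs limit 90 → not met
3. condition 'serves infants under 12 months' holds; lead-paint assessment 49 days ago vs limit 45 → not met
4. condition 'transports children' holds; staff certified in pediatric first aid 1 < 4 → not met
5. emergency drill 275 days ago vs limit 270 → not met
6. staff background re-check 166 days ago vs limit 120 → not met
7. general liability coverage $375,000 < $400,000 → not met
Not met: 7 of 7

7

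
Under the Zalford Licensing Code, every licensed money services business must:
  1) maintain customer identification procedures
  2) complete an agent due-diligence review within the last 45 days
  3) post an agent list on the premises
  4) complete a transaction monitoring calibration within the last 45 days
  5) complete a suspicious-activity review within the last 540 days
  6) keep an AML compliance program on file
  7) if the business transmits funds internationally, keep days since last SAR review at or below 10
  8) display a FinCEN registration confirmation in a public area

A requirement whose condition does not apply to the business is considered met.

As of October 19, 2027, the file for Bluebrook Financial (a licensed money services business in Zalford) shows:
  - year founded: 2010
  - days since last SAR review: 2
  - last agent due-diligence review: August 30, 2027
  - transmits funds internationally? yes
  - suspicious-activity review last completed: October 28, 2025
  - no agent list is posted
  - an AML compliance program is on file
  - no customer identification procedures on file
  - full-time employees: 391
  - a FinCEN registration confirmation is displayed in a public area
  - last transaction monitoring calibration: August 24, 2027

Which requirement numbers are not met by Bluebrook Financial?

1, 2, 3, 4, 5

1. customer identification procedures absent → not met
2. agent due-diligence review 50 days ago vs limit 45 → not met
3. agent list absent → not met
4. transaction monitoring calibration 56 days ago vs limit 45 → not met
5. suspicious-activity review 721 days ago vs limit 540 → not met
6. AML compliance program present → met
7. condition 'transmits funds internationally' holds; days since last SAR review 2 ≤ 10 → met
8. FinCEN registration confirmation present → met
Not met: 1, 2, 3, 4, 5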